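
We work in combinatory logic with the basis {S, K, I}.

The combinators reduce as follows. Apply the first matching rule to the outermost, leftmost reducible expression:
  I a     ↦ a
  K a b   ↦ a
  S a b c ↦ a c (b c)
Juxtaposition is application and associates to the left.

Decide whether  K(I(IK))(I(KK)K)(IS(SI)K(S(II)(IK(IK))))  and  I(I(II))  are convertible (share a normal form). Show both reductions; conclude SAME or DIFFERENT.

Term A:
  start: K(I(IK))(I(KK)K)(IS(SI)K(S(II)(IK(IK))))
  [1] I(IK)(IS(SI)K(S(II)(IK(IK))))
  [2] IK(IS(SI)K(S(II)(IK(IK))))
  [3] K(IS(SI)K(S(II)(IK(IK))))
  [4] K(S(SI)K(S(II)(IK(IK))))
  [5] K(SI(S(II)(IK(IK)))(K(S(II)(IK(IK)))))
  [6] K(I(K(S(II)(IK(IK))))(S(II)(IK(IK))(K(S(II)(IK(IK))))))
  [7] K(K(S(II)(IK(IK)))(S(II)(IK(IK))(K(S(II)(IK(IK))))))
  [8] K(S(II)(IK(IK)))
  [9] K(SI(IK(IK)))
  [10] K(SI(K(IK)))
  [11] K(SI(KK))

Term B:
  start: I(I(II))
  [1] I(II)
  [2] II
  [3] I

Answer: DIFFERENT — A ⇓ K(SI(KK)), B ⇓ I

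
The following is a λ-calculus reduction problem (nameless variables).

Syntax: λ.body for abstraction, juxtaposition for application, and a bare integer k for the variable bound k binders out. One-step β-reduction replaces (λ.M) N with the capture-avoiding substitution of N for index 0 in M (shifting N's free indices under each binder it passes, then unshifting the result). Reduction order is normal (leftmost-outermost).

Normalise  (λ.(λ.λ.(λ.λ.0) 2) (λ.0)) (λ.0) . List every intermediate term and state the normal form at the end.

  start: (λ.(λ.λ.(λ.λ.0) 2) (λ.0)) (λ.0)
  →1  (λ.λ.(λ.λ.0) (λ.0)) (λ.0)
  →2  λ.(λ.λ.0) (λ.0)
  →3  λ.λ.0

Answer: normal form = λ.λ.0  (in 3 steps)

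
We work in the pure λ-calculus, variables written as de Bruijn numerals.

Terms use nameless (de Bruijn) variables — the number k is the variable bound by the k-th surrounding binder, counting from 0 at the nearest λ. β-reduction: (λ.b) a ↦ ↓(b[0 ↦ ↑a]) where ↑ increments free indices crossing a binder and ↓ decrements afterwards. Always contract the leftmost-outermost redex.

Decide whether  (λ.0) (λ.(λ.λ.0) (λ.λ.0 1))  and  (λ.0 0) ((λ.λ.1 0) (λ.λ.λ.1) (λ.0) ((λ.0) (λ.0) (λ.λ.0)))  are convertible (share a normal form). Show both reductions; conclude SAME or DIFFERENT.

Term A:
  start: (λ.0) (λ.(λ.λ.0) (λ.λ.0 1))
  [1] λ.(λ.λ.0) (λ.λ.0 1)
  [2] λ.λ.0

Term B:
  start: (λ.0 0) ((λ.λ.1 0) (λ.λ.λ.1) (λ.0) ((λ.0) (λ.0) (λ.λ.0)))
  [1] (λ.λ.1 0) (λ.λ.λ.1) (λ.0) ((λ.0) (λ.0) (λ.λ.0)) ((λ.λ.1 0) (λ.λ.λ.1) (λ.0) ((λ.0) (λ.0) (λ.λ.0)))
  [2] (λ.(λ.λ.λ.1) 0) (λ.0) ((λ.0) (λ.0) (λ.λ.0)) ((λ.λ.1 0) (λ.λ.λ.1) (λ.0) ((λ.0) (λ.0) (λ.λ.0)))
  [3] (λ.λ.λ.1) (λ.0) ((λ.0) (λ.0) (λ.λ.0)) ((λ.λ.1 0) (λ.λ.λ.1) (λ.0) ((λ.0) (λ.0) (λ.λ.0)))
  [4] (λ.λ.1) ((λ.0) (λ.0) (λ.λ.0)) ((λ.λ.1 0) (λ.λ.λ.1) (λ.0) ((λ.0) (λ.0) (λ.λ.0)))
  [5] (λ.(λ.0) (λ.0) (λ.λ.0)) ((λ.λ.1 0) (λ.λ.λ.1) (λ.0) ((λ.0) (λ.0) (λ.λ.0)))
  [6] (λ.0) (λ.0) (λ.λ.0)
  [7] (λ.0) (λ.λ.0)
  [8] λ.λ.0

Answer: SAME — A ⇓ λ.λ.0, B ⇓ λ.λ.0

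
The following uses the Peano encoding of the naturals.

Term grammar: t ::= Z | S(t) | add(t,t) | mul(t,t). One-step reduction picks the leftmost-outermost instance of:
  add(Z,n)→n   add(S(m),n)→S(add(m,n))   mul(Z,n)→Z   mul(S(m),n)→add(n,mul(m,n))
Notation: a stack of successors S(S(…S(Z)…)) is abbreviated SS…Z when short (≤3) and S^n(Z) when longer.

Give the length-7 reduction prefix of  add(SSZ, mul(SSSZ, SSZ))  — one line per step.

  start: add(SSZ, mul(SSSZ, SSZ))
  →1  S(add(SZ, mul(SSSZ, SSZ)))
  →2  S(S(add(Z, mul(SSSZ, SSZ))))
  →3  S(S(mul(SSSZ, SSZ)))
  →4  S(S(add(SSZ, mul(SSZ, SSZ))))
  →5  S(S(S(add(SZ, mul(SSZ, SSZ)))))
  →6  S(S(S(S(add(Z, mul(SSZ, SSZ))))))
  →7  S(S(S(S(mul(SSZ, SSZ)))))

Answer: after 7 steps: S(S(S(S(mul(SSZ, SSZ)))))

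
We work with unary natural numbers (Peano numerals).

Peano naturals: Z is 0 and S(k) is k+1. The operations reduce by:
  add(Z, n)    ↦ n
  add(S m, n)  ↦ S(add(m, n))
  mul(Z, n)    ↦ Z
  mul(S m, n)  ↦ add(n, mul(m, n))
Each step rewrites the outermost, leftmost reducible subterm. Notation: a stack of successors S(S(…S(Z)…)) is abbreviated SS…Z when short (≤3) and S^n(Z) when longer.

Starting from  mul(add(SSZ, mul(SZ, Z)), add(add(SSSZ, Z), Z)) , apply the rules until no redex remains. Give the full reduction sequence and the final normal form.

  start: mul(add(SSZ, mul(SZ, Z)), add(add(SSSZ, Z), Z))
  →1  mul(S(add(SZ, mul(SZ, Z))), add(add(SSSZ, Z), Z))
  →2  add(add(add(SSSZ, Z), Z), mul(add(SZ, mul(SZ, Z)), add(add(SSSZ, Z), Z)))
  →3  add(add(S(add(SSZ, Z)), Z), mul(add(SZ, mul(SZ, Z)), add(add(SSSZ, Z), Z)))
  →4  add(S(add(add(SSZ, Z), Z)), mul(add(SZ, mul(SZ, Z)), add(add(SSSZ, Z), Z)))
  →5  S(add(add(add(SSZ, Z), Z), mul(add(SZ, mul(SZ, Z)), add(add(SSSZ, Z), Z))))
  →6  S(add(add(S(add(SZ, Z)), Z), mul(add(SZ, mul(SZ, Z)), add(add(SSSZ, Z), Z))))
  →7  S(add(S(add(add(SZ, Z), Z)), mul(add(SZ, mul(SZ, Z)), add(add(SSSZ, Z), Z))))
  →8  S(S(add(add(add(SZ, Z), Z), mul(add(SZ, mul(SZ, Z)), add(add(SSSZ, Z), Z)))))
  →9  S(S(add(add(S(add(Z, Z)), Z), mul(add(SZ, mul(SZ, Z)), add(add(SSSZ, Z), Z)))))
  →10  S(S(add(S(add(add(Z, Z), Z)), mul(add(SZ, mul(SZ, Z)), add(add(SSSZ, Z), Z)))))
  →11  S(S(S(add(add(add(Z, Z), Z), mul(add(SZ, mul(SZ, Z)), add(add(SSSZ, Z), Z))))))
  →12  S(S(S(add(add(Z, Z), mul(add(SZ, mul(SZ, Z)), add(add(SSSZ, Z), Z))))))
  →13  S(S(S(add(Z, mul(add(SZ, mul(SZ, Z)), add(add(SSSZ, Z), Z))))))
  →14  S(S(S(mul(add(SZ, mul(SZ, Z)), add(add(SSSZ, Z), Z)))))
  →15  S(S(S(mul(S(add(Z, mul(SZ, Z))), add(add(SSSZ, Z), Z)))))
  →16  S(S(S(add(add(add(SSSZ, Z), Z), mul(add(Z, mul(SZ, Z)), add(add(SSSZ, Z), Z))))))
  →17  S(S(S(add(add(S(add(SSZ, Z)), Z), mul(add(Z, mul(SZ, Z)), add(add(SSSZ, Z), Z))))))
  →18  S(S(S(add(S(add(add(SSZ, Z), Z)), mul(add(Z, mul(SZ, Z)), add(add(SSSZ, Z), Z))))))
  →19  S(S(S(S(add(add(add(SSZ, Z), Z), mul(add(Z, mul(SZ, Z)), add(add(SSSZ, Z), Z)))))))
  →20  S(S(S(S(add(add(S(add(SZ, Z)), Z), mul(add(Z, mul(SZ, Z)), add(add(SSSZ, Z), Z)))))))
  →21  S(S(S(S(add(S(add(add(SZ, Z), Z)), mul(add(Z, mul(SZ, Z)), add(add(SSSZ, Z), Z)))))))
  →22  S(S(S(S(S(add(add(add(SZ, Z), Z), mul(add(Z, mul(SZ, Z)), add(add(SSSZ, Z), Z))))))))
  →23  S(S(S(S(S(add(add(S(add(Z, Z)), Z), mul(add(Z, mul(SZ, Z)), add(add(SSSZ, Z), Z))))))))
  →24  S(S(S(S(S(add(S(add(add(Z, Z), Z)), mul(add(Z, mul(SZ, Z)), add(add(SSSZ, Z), Z))))))))
  →25  S(S(S(S(S(S(add(add(add(Z, Z), Z), mul(add(Z, mul(SZ, Z)), add(add(SSSZ, Z), Z)))))))))
  →26  S(S(S(S(S(S(add(add(Z, Z), mul(add(Z, mul(SZ, Z)), add(add(SSSZ, Z), Z)))))))))
  →27  S(S(S(S(S(S(add(Z, mul(add(Z, mul(SZ, Z)), add(add(SSSZ, Z), Z)))))))))
  →28  S(S(S(S(S(S(mul(add(Z, mul(SZ, Z)), add(add(SSSZ, Z), Z))))))))
  →29  S(S(S(S(S(S(mul(mul(SZ, Z), add(add(SSSZ, Z), Z))))))))
  →30  S(S(S(S(S(S(mul(add(Z, mul(Z, Z)), add(add(SSSZ, Z), Z))))))))
  →31  S(S(S(S(S(S(mul(mul(Z, Z), add(add(SSSZ, Z), Z))))))))
  →32  S(S(S(S(S(S(mul(Z, add(add(SSSZ, Z), Z))))))))
  →33  S^6(Z)

Answer: normal form = S^6(Z)  (in 33 steps)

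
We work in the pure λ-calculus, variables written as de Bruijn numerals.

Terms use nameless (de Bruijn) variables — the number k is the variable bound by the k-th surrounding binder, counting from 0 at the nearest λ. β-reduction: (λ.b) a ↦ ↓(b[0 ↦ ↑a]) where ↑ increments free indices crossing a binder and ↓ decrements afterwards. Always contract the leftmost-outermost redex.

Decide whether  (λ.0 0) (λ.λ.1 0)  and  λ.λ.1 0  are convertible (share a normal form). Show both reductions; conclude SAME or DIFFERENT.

Answer: SAME — A ⇓ λ.λ.1 0, B ⇓ λ.λ.1 0

Reduction:
Term A:
  start: (λ.0 0) (λ.λ.1 0)
  →1  (λ.λ.1 0) (λ.λ.1 0)
  →2  λ.(λ.λ.1 0) 0
  →3  λ.λ.1 0

Term B:
  start: λ.λ.1 0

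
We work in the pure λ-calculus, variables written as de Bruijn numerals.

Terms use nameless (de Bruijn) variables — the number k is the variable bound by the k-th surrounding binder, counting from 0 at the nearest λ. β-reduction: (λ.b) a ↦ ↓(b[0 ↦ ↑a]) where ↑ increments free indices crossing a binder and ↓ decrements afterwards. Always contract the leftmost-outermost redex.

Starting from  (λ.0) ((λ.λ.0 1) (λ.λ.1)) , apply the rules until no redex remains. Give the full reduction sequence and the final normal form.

Answer: normal form = λ.0 (λ.λ.1)  (in 2 steps)

Reduction:
  start: (λ.0) ((λ.λ.0 1) (λ.λ.1))
  →1  (λ.λ.0 1) (λ.λ.1)
  →2  λ.0 (λ.λ.1)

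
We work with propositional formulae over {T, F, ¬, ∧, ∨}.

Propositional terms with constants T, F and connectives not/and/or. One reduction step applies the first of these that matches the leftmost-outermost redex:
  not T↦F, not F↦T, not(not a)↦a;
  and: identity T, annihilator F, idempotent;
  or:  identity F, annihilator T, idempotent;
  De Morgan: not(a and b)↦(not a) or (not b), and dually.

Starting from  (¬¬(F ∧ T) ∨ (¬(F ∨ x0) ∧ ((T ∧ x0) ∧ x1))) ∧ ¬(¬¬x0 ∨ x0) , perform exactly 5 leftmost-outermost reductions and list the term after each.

  start: (¬¬(F ∧ T) ∨ (¬(F ∨ x0) ∧ ((T ∧ x0) ∧ x1))) ∧ ¬(¬¬x0 ∨ x0)
  →1  ((F ∧ T) ∨ (¬(F ∨ x0) ∧ ((T ∧ x0) ∧ x1))) ∧ ¬(¬¬x0 ∨ x0)
  →2  (F ∨ (¬(F ∨ x0) ∧ ((T ∧ x0) ∧ x1))) ∧ ¬(¬¬x0 ∨ x0)
  →3  (¬(F ∨ x0) ∧ ((T ∧ x0) ∧ x1)) ∧ ¬(¬¬x0 ∨ x0)
  →4  ((¬F ∧ ¬x0) ∧ ((T ∧ x0) ∧ x1)) ∧ ¬(¬¬x0 ∨ x0)
  →5  ((T ∧ ¬x0) ∧ ((T ∧ x0) ∧ x1)) ∧ ¬(¬¬x0 ∨ x0)

Answer: after 5 steps: ((T ∧ ¬x0) ∧ ((T ∧ x0) ∧ x1)) ∧ ¬(¬¬x0 ∨ x0)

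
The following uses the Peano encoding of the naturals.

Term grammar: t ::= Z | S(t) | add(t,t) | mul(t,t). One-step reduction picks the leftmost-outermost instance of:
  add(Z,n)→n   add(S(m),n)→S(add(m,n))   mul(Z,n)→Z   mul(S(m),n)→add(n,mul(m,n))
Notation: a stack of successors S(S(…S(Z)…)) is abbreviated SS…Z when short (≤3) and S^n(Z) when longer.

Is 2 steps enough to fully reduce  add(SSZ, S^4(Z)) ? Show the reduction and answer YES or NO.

Answer: NO — after 2 steps the term is S(S(add(Z, S^4(Z)))), not yet normal

Reduction:
  start: add(SSZ, S^4(Z))
  [1] S(add(SZ, S^4(Z)))
  [2] S(S(add(Z, S^4(Z))))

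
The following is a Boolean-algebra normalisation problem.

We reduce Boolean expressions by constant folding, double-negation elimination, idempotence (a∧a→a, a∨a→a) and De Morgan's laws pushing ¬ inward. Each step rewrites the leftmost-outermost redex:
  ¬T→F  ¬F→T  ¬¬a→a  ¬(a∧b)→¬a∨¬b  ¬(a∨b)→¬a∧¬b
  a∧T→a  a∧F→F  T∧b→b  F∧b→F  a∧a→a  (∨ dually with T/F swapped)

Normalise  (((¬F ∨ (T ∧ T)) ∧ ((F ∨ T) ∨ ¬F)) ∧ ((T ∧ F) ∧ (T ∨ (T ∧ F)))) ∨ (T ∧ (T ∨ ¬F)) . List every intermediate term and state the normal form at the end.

  start: (((¬F ∨ (T ∧ T)) ∧ ((F ∨ T) ∨ ¬F)) ∧ ((T ∧ F) ∧ (T ∨ (T ∧ F)))) ∨ (T ∧ (T ∨ ¬F))
  →1  (((T ∨ (T ∧ T)) ∧ ((F ∨ T) ∨ ¬F)) ∧ ((T ∧ F) ∧ (T ∨ (T ∧ F)))) ∨ (T ∧ (T ∨ ¬F))
  →2  ((T ∧ ((F ∨ T) ∨ ¬F)) ∧ ((T ∧ F) ∧ (T ∨ (T ∧ F)))) ∨ (T ∧ (T ∨ ¬F))
  →3  (((F ∨ T) ∨ ¬F) ∧ ((T ∧ F) ∧ (T ∨ (T ∧ F)))) ∨ (T ∧ (T ∨ ¬F))
  →4  ((T ∨ ¬F) ∧ ((T ∧ F) ∧ (T ∨ (T ∧ F)))) ∨ (T ∧ (T ∨ ¬F))
  →5  (T ∧ ((T ∧ F) ∧ (T ∨ (T ∧ F)))) ∨ (T ∧ (T ∨ ¬F))
  →6  ((T ∧ F) ∧ (T ∨ (T ∧ F))) ∨ (T ∧ (T ∨ ¬F))
  →7  (F ∧ (T ∨ (T ∧ F))) ∨ (T ∧ (T ∨ ¬F))
  →8  F ∨ (T ∧ (T ∨ ¬F))
  →9  T ∧ (T ∨ ¬F)
  →10  T ∨ ¬F
  →11  T

Answer: normal form = T  (in 11 steps)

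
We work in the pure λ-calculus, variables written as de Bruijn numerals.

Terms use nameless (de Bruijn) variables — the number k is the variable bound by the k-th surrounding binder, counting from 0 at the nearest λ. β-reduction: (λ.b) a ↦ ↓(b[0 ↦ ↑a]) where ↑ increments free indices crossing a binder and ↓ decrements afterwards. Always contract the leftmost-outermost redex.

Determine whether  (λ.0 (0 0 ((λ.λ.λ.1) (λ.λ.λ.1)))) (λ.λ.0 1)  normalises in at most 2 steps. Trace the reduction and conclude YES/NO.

  start: (λ.0 (0 0 ((λ.λ.λ.1) (λ.λ.λ.1)))) (λ.λ.0 1)
  →1  (λ.λ.0 1) ((λ.λ.0 1) (λ.λ.0 1) ((λ.λ.λ.1) (λ.λ.λ.1)))
  →2  λ.0 ((λ.λ.0 1) (λ.λ.0 1) ((λ.λ.λ.1) (λ.λ.λ.1)))

Answer: NO — after 2 steps the term is λ.0 ((λ.λ.0 1) (λ.λ.0 1) ((λ.λ.λ.1) (λ.λ.λ.1))), not yet normal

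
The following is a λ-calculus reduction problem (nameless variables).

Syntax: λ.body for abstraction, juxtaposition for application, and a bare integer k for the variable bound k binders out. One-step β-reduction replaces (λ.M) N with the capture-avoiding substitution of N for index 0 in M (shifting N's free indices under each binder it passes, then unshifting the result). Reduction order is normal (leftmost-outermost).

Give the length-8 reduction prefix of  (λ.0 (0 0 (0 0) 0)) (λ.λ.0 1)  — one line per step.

  start: (λ.0 (0 0 (0 0) 0)) (λ.λ.0 1)
  step 1: (λ.λ.0 1) ((λ.λ.0 1) (λ.λ.0 1) ((λ.λ.0 1) (λ.λ.0 1)) (λ.λ.0 1))
  step 2: λ.0 ((λ.λ.0 1) (λ.λ.0 1) ((λ.λ.0 1) (λ.λ.0 1)) (λ.λ.0 1))
  step 3: λ.0 ((λ.0 (λ.λ.0 1)) ((λ.λ.0 1) (λ.λ.0 1)) (λ.λ.0 1))
  step 4: λ.0 ((λ.λ.0 1) (λ.λ.0 1) (λ.λ.0 1) (λ.λ.0 1))
  step 5: λ.0 ((λ.0 (λ.λ.0 1)) (λ.λ.0 1) (λ.λ.0 1))
  step 6: λ.0 ((λ.λ.0 1) (λ.λ.0 1) (λ.λ.0 1))
  step 7: λ.0 ((λ.0 (λ.λ.0 1)) (λ.λ.0 1))
  step 8: λ.0 ((λ.λ.0 1) (λ.λ.0 1))

Answer: after 8 steps: λ.0 ((λ.λ.0 1) (λ.λ.0 1))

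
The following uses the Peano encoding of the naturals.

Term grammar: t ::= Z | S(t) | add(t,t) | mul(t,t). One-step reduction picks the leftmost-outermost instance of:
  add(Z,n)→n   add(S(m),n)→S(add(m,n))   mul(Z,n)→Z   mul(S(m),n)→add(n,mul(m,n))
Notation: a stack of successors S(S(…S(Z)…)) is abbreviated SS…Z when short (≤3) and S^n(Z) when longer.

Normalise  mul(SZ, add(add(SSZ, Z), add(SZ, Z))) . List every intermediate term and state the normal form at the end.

  start: mul(SZ, add(add(SSZ, Z), add(SZ, Z)))
  step 1: add(add(add(SSZ, Z), add(SZ, Z)), mul(Z, add(add(SSZ, Z), add(SZ, Z))))
  step 2: add(add(S(add(SZ, Z)), add(SZ, Z)), mul(Z, add(add(SSZ, Z), add(SZ, Z))))
  step 3: add(S(add(add(SZ, Z), add(SZ, Z))), mul(Z, add(add(SSZ, Z), add(SZ, Z))))
  step 4: S(add(add(add(SZ, Z), add(SZ, Z)), mul(Z, add(add(SSZ, Z), add(SZ, Z)))))
  step 5: S(add(add(S(add(Z, Z)), add(SZ, Z)), mul(Z, add(add(SSZ, Z), add(SZ, Z)))))
  step 6: S(add(S(add(add(Z, Z), add(SZ, Z))), mul(Z, add(add(SSZ, Z), add(SZ, Z)))))
  step 7: S(S(add(add(add(Z, Z), add(SZ, Z)), mul(Z, add(add(SSZ, Z), add(SZ, Z))))))
  step 8: S(S(add(add(Z, add(SZ, Z)), mul(Z, add(add(SSZ, Z), add(SZ, Z))))))
  step 9: S(S(add(add(SZ, Z), mul(Z, add(add(SSZ, Z), add(SZ, Z))))))
  step 10: S(S(add(S(add(Z, Z)), mul(Z, add(add(SSZ, Z), add(SZ, Z))))))
  step 11: S(S(S(add(add(Z, Z), mul(Z, add(add(SSZ, Z), add(SZ, Z)))))))
  step 12: S(S(S(add(Z, mul(Z, add(add(SSZ, Z), add(SZ, Z)))))))
  step 13: S(S(S(mul(Z, add(add(SSZ, Z), add(SZ, Z))))))
  step 14: SSSZ

Answer: normal form = SSSZ  (in 14 steps)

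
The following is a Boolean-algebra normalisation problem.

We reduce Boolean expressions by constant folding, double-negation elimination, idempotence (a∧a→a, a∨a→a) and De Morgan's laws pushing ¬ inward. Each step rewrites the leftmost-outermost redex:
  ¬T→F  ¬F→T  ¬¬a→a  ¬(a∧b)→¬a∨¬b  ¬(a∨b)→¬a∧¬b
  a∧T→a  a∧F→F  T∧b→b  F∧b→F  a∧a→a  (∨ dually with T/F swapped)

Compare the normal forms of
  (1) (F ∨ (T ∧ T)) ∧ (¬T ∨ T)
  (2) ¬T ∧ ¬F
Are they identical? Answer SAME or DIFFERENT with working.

Answer: DIFFERENT — A ⇓ T, B ⇓ F

Reduction:
Term A:
  start: (F ∨ (T ∧ T)) ∧ (¬T ∨ T)
  [1] (T ∧ T) ∧ (¬T ∨ T)
  [2] T ∧ (¬T ∨ T)
  [3] ¬T ∨ T
  [4] T

Term B:
  start: ¬T ∧ ¬F
  [1] F ∧ ¬F
  [2] F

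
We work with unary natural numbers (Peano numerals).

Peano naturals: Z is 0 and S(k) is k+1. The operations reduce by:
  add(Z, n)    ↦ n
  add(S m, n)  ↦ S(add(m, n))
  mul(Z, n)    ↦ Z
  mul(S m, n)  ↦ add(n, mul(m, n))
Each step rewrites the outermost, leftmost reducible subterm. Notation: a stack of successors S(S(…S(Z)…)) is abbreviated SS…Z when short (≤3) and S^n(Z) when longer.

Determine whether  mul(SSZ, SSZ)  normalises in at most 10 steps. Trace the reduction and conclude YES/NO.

Answer: YES — reaches normal form S^4(Z) in 9 ≤ 10 steps

Working:
  start: mul(SSZ, SSZ)
  →1  add(SSZ, mul(SZ, SSZ))
  →2  S(add(SZ, mul(SZ, SSZ)))
  →3  S(S(add(Z, mul(SZ, SSZ))))
  →4  S(S(mul(SZ, SSZ)))
  →5  S(S(add(SSZ, mul(Z, SSZ))))
  →6  S(S(S(add(SZ, mul(Z, SSZ)))))
  →7  S(S(S(S(add(Z, mul(Z, SSZ))))))
  →8  S(S(S(S(mul(Z, SSZ)))))
  →9  S^4(Z)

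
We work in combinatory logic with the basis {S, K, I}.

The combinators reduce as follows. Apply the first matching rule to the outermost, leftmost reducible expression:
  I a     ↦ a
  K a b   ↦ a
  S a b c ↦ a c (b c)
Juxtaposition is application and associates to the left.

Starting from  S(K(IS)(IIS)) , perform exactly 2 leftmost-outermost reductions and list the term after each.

Answer: after 2 steps: SS

Working:
  start: S(K(IS)(IIS))
  step 1: S(IS)
  step 2: SS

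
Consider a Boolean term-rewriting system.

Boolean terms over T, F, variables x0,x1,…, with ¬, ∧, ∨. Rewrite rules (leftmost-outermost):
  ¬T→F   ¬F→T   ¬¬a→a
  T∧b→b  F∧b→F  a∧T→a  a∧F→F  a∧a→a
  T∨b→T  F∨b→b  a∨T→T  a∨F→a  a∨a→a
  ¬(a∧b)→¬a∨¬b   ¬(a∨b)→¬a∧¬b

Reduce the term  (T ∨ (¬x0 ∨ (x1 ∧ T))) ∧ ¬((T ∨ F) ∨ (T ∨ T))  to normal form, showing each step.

Answer: normal form = F  (in 7 steps)

Working:
  start: (T ∨ (¬x0 ∨ (x1 ∧ T))) ∧ ¬((T ∨ F) ∨ (T ∨ T))
  →1  T ∧ ¬((T ∨ F) ∨ (T ∨ T))
  →2  ¬((T ∨ F) ∨ (T ∨ T))
  →3  ¬(T ∨ F) ∧ ¬(T ∨ T)
  →4  (¬T ∧ ¬F) ∧ ¬(T ∨ T)
  →5  (F ∧ ¬F) ∧ ¬(T ∨ T)
  →6  F ∧ ¬(T ∨ T)
  →7  F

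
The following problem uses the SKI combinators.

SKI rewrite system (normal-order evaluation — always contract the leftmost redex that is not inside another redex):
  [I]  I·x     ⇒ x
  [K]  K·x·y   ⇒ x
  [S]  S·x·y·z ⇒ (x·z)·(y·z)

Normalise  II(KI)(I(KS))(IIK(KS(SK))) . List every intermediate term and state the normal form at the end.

Answer: normal form = KS  (in 7 steps)

Reduction:
  start: II(KI)(I(KS))(IIK(KS(SK)))
  [1] I(KI)(I(KS))(IIK(KS(SK)))
  [2] KI(I(KS))(IIK(KS(SK)))
  [3] I(IIK(KS(SK)))
  [4] IIK(KS(SK))
  [5] IK(KS(SK))
  [6] K(KS(SK))
  [7] KS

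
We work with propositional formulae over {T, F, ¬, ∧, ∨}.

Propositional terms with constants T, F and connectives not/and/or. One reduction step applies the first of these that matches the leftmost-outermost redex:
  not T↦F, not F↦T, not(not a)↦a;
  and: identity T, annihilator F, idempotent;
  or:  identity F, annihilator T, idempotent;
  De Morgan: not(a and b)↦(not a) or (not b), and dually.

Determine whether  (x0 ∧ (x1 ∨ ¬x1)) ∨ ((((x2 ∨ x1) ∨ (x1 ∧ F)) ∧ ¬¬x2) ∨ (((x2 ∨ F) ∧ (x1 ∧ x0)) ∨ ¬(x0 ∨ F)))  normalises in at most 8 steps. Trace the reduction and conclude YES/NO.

Answer: YES — reaches normal form (x0 ∧ (x1 ∨ ¬x1)) ∨ (((x2 ∨ x1) ∧ x2) ∨ ((x2 ∧ (x1 ∧ x0)) ∨ ¬x0)) in 7 ≤ 8 steps

Reduction:
  start: (x0 ∧ (x1 ∨ ¬x1)) ∨ ((((x2 ∨ x1) ∨ (x1 ∧ F)) ∧ ¬¬x2) ∨ (((x2 ∨ F) ∧ (x1 ∧ x0)) ∨ ¬(x0 ∨ F)))
  [1] (x0 ∧ (x1 ∨ ¬x1)) ∨ ((((x2 ∨ x1) ∨ F) ∧ ¬¬x2) ∨ (((x2 ∨ F) ∧ (x1 ∧ x0)) ∨ ¬(x0 ∨ F)))
  [2] (x0 ∧ (x1 ∨ ¬x1)) ∨ (((x2 ∨ x1) ∧ ¬¬x2) ∨ (((x2 ∨ F) ∧ (x1 ∧ x0)) ∨ ¬(x0 ∨ F)))
  [3] (x0 ∧ (x1 ∨ ¬x1)) ∨ (((x2 ∨ x1) ∧ x2) ∨ (((x2 ∨ F) ∧ (x1 ∧ x0)) ∨ ¬(x0 ∨ F)))
  [4] (x0 ∧ (x1 ∨ ¬x1)) ∨ (((x2 ∨ x1) ∧ x2) ∨ ((x2 ∧ (x1 ∧ x0)) ∨ ¬(x0 ∨ F)))
  [5] (x0 ∧ (x1 ∨ ¬x1)) ∨ (((x2 ∨ x1) ∧ x2) ∨ ((x2 ∧ (x1 ∧ x0)) ∨ (¬x0 ∧ ¬F)))
  [6] (x0 ∧ (x1 ∨ ¬x1)) ∨ (((x2 ∨ x1) ∧ x2) ∨ ((x2 ∧ (x1 ∧ x0)) ∨ (¬x0 ∧ T)))
  [7] (x0 ∧ (x1 ∨ ¬x1)) ∨ (((x2 ∨ x1) ∧ x2) ∨ ((x2 ∧ (x1 ∧ x0)) ∨ ¬x0))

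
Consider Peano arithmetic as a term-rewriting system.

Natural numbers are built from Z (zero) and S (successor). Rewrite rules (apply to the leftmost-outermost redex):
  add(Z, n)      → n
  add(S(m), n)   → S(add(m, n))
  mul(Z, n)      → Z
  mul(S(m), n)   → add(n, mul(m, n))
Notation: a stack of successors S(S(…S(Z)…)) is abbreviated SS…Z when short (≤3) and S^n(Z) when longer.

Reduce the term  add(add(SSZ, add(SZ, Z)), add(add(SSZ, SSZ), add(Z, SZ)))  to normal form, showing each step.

  start: add(add(SSZ, add(SZ, Z)), add(add(SSZ, SSZ), add(Z, SZ)))
  →1  add(S(add(SZ, add(SZ, Z))), add(add(SSZ, SSZ), add(Z, SZ)))
  →2  S(add(add(SZ, add(SZ, Z)), add(add(SSZ, SSZ), add(Z, SZ))))
  →3  S(add(S(add(Z, add(SZ, Z))), add(add(SSZ, SSZ), add(Z, SZ))))
  →4  S(S(add(add(Z, add(SZ, Z)), add(add(SSZ, SSZ), add(Z, SZ)))))
  →5  S(S(add(add(SZ, Z), add(add(SSZ, SSZ), add(Z, SZ)))))
  →6  S(S(add(S(add(Z, Z)), add(add(SSZ, SSZ), add(Z, SZ)))))
  →7  S(S(S(add(add(Z, Z), add(add(SSZ, SSZ), add(Z, SZ))))))
  →8  S(S(S(add(Z, add(add(SSZ, SSZ), add(Z, SZ))))))
  →9  S(S(S(add(add(SSZ, SSZ), add(Z, SZ)))))
  →10  S(S(S(add(S(add(SZ, SSZ)), add(Z, SZ)))))
  →11  S(S(S(S(add(add(SZ, SSZ), add(Z, SZ))))))
  →12  S(S(S(S(add(S(add(Z, SSZ)), add(Z, SZ))))))
  →13  S(S(S(S(S(add(add(Z, SSZ), add(Z, SZ)))))))
  →14  S(S(S(S(S(add(SSZ, add(Z, SZ)))))))
  →15  S(S(S(S(S(S(add(SZ, add(Z, SZ))))))))
  →16  S(S(S(S(S(S(S(add(Z, add(Z, SZ)))))))))
  →17  S(S(S(S(S(S(S(add(Z, SZ))))))))
  →18  S^8(Z)

Answer: normal form = S^8(Z)  (in 18 steps)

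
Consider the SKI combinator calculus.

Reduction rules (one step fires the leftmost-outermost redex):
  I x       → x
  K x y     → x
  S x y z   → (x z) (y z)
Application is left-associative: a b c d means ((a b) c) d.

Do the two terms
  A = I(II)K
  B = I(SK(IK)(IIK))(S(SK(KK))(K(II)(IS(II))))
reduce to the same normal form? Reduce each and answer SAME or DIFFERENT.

Answer: DIFFERENT — A ⇓ K, B ⇓ K(S(SK(KK))I)

Working:
Term A:
  start: I(II)K
  [1] IIK
  [2] IK
  [3] K

Term B:
  start: I(SK(IK)(IIK))(S(SK(KK))(K(II)(IS(II))))
  [1] SK(IK)(IIK)(S(SK(KK))(K(II)(IS(II))))
  [2] K(IIK)(IK(IIK))(S(SK(KK))(K(II)(IS(II))))
  [3] IIK(S(SK(KK))(K(II)(IS(II))))
  [4] IK(S(SK(KK))(K(II)(IS(II))))
  [5] K(S(SK(KK))(K(II)(IS(II))))
  [6] K(S(SK(KK))(II))
  [7] K(S(SK(KK))I)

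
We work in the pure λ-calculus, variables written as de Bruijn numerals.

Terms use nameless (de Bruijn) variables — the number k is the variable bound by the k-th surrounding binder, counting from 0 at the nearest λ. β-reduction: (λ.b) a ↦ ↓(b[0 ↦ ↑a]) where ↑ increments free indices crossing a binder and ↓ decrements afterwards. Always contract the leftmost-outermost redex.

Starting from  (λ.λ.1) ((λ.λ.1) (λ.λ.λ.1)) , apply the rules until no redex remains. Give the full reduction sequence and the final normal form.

  start: (λ.λ.1) ((λ.λ.1) (λ.λ.λ.1))
  [1] λ.(λ.λ.1) (λ.λ.λ.1)
  [2] λ.λ.λ.λ.λ.1

Answer: normal form = λ.λ.λ.λ.λ.1  (in 2 steps)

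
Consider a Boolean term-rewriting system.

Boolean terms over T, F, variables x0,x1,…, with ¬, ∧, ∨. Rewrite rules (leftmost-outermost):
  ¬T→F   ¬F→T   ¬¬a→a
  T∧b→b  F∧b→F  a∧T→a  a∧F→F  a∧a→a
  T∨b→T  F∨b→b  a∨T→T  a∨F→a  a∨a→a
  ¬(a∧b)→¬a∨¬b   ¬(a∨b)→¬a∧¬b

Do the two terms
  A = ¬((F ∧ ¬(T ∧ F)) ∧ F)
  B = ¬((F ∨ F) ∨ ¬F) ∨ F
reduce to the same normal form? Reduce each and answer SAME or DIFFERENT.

Term A:
  start: ¬((F ∧ ¬(T ∧ F)) ∧ F)
  step 1: ¬(F ∧ ¬(T ∧ F)) ∨ ¬F
  step 2: (¬F ∨ ¬¬(T ∧ F)) ∨ ¬F
  step 3: (T ∨ ¬¬(T ∧ F)) ∨ ¬F
  step 4: T ∨ ¬F
  step 5: T

Term B:
  start: ¬((F ∨ F) ∨ ¬F) ∨ F
  step 1: ¬((F ∨ F) ∨ ¬F)
  step 2: ¬(F ∨ F) ∧ ¬¬F
  step 3: (¬F ∧ ¬F) ∧ ¬¬F
  step 4: ¬F ∧ ¬¬F
  step 5: T ∧ ¬¬F
  step 6: ¬¬F
  step 7: F

Answer: DIFFERENT — A ⇓ T, B ⇓ F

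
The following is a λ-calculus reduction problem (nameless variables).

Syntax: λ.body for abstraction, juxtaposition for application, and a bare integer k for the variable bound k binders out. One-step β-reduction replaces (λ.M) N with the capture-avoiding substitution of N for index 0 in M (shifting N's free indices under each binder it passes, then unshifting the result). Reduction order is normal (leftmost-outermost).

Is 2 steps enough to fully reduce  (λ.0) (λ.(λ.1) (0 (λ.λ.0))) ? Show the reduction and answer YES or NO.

Answer: YES — reaches normal form λ.0 in 2 ≤ 2 steps

Working:
  start: (λ.0) (λ.(λ.1) (0 (λ.λ.0)))
  →1  λ.(λ.1) (0 (λ.λ.0))
  →2  λ.0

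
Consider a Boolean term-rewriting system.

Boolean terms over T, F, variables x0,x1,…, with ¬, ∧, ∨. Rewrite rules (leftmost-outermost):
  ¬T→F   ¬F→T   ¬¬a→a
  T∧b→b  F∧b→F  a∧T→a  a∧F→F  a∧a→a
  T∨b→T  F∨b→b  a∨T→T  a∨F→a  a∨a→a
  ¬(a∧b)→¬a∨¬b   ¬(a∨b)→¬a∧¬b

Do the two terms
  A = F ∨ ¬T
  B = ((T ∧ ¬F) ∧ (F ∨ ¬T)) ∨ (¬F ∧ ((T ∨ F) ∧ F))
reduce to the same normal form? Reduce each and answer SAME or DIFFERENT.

Term A:
  start: F ∨ ¬T
  →1  ¬T
  →2  F

Term B:
  start: ((T ∧ ¬F) ∧ (F ∨ ¬T)) ∨ (¬F ∧ ((T ∨ F) ∧ F))
  →1  (¬F ∧ (F ∨ ¬T)) ∨ (¬F ∧ ((T ∨ F) ∧ F))
  →2  (T ∧ (F ∨ ¬T)) ∨ (¬F ∧ ((T ∨ F) ∧ F))
  →3  (F ∨ ¬T) ∨ (¬F ∧ ((T ∨ F) ∧ F))
  →4  ¬T ∨ (¬F ∧ ((T ∨ F) ∧ F))
  →5  F ∨ (¬F ∧ ((T ∨ F) ∧ F))
  →6  ¬F ∧ ((T ∨ F) ∧ F)
  →7  T ∧ ((T ∨ F) ∧ F)
  →8  (T ∨ F) ∧ F
  →9  F

Answer: SAME — A ⇓ F, B ⇓ F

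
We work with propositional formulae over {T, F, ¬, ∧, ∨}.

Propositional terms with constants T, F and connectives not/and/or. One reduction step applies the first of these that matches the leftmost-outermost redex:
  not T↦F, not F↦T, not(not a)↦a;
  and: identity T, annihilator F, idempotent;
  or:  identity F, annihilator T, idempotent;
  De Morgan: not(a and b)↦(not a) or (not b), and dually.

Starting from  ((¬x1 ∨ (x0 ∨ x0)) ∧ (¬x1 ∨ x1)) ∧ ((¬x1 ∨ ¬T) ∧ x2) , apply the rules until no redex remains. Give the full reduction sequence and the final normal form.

  start: ((¬x1 ∨ (x0 ∨ x0)) ∧ (¬x1 ∨ x1)) ∧ ((¬x1 ∨ ¬T) ∧ x2)
  →1  ((¬x1 ∨ x0) ∧ (¬x1 ∨ x1)) ∧ ((¬x1 ∨ ¬T) ∧ x2)
  →2  ((¬x1 ∨ x0) ∧ (¬x1 ∨ x1)) ∧ ((¬x1 ∨ F) ∧ x2)
  →3  ((¬x1 ∨ x0) ∧ (¬x1 ∨ x1)) ∧ (¬x1 ∧ x2)

Answer: normal form = ((¬x1 ∨ x0) ∧ (¬x1 ∨ x1)) ∧ (¬x1 ∧ x2)  (in 3 steps)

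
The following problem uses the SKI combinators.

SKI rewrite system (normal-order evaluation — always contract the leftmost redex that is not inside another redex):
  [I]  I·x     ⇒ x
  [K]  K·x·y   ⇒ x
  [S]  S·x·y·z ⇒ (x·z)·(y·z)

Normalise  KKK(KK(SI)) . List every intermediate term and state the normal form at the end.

  start: KKK(KK(SI))
  [1] K(KK(SI))
  [2] KK

Answer: normal form = KK  (in 2 steps)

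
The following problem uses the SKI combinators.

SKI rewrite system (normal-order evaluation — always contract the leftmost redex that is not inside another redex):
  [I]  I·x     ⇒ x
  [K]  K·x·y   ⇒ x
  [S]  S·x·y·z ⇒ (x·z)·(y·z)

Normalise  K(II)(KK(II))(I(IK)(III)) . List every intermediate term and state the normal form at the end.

  start: K(II)(KK(II))(I(IK)(III))
  →1  II(I(IK)(III))
  →2  I(I(IK)(III))
  →3  I(IK)(III)
  →4  IK(III)
  →5  K(III)
  →6  K(II)
  →7  KI

Answer: normal form = KI  (in 7 steps)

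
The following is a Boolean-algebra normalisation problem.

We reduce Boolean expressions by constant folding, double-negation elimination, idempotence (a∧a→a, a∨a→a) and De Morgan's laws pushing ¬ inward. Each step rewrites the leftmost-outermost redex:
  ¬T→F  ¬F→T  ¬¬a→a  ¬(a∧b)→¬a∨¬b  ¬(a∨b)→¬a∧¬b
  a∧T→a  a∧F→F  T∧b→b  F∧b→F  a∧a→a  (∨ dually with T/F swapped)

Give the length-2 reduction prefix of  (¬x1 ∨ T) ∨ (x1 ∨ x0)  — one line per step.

Answer: after 2 steps: T

Working:
  start: (¬x1 ∨ T) ∨ (x1 ∨ x0)
  [1] T ∨ (x1 ∨ x0)
  [2] T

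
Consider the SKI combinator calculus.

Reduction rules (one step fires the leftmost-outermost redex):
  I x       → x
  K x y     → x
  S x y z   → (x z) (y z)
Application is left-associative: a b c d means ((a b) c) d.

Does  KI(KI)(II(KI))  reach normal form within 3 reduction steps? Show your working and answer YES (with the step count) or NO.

  start: KI(KI)(II(KI))
  step 1: I(II(KI))
  step 2: II(KI)
  step 3: I(KI)

Answer: NO — after 3 steps the term is I(KI), not yet normal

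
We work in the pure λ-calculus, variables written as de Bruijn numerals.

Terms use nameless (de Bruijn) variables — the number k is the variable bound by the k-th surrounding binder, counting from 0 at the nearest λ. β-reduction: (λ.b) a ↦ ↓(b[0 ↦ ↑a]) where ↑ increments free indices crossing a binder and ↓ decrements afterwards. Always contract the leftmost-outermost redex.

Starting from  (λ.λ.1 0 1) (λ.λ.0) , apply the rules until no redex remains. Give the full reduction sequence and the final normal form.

  start: (λ.λ.1 0 1) (λ.λ.0)
  step 1: λ.(λ.λ.0) 0 (λ.λ.0)
  step 2: λ.(λ.0) (λ.λ.0)
  step 3: λ.λ.λ.0

Answer: normal form = λ.λ.λ.0  (in 3 steps)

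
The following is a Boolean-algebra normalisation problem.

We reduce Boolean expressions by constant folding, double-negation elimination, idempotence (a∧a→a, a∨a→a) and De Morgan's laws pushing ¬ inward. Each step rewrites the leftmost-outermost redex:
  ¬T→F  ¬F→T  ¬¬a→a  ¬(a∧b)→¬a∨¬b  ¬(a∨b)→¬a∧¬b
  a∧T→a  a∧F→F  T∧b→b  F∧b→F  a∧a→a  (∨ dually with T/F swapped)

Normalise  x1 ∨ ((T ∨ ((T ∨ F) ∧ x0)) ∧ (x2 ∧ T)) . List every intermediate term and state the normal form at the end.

  start: x1 ∨ ((T ∨ ((T ∨ F) ∧ x0)) ∧ (x2 ∧ T))
  [1] x1 ∨ (T ∧ (x2 ∧ T))
  [2] x1 ∨ (x2 ∧ T)
  [3] x1 ∨ x2

Answer: normal form = x1 ∨ x2  (in 3 steps)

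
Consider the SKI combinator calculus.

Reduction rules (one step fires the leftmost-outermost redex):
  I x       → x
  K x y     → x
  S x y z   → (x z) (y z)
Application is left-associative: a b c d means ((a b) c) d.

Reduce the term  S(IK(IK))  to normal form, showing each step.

  start: S(IK(IK))
  [1] S(K(IK))
  [2] S(KK)

Answer: normal form = S(KK)  (in 2 steps)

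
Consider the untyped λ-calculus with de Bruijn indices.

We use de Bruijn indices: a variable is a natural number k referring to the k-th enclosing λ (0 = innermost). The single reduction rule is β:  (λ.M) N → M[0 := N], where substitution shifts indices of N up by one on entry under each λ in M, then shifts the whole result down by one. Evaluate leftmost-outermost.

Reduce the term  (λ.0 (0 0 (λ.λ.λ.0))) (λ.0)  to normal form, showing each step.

  start: (λ.0 (0 0 (λ.λ.λ.0))) (λ.0)
  [1] (λ.0) ((λ.0) (λ.0) (λ.λ.λ.0))
  [2] (λ.0) (λ.0) (λ.λ.λ.0)
  [3] (λ.0) (λ.λ.λ.0)
  [4] λ.λ.λ.0

Answer: normal form = λ.λ.λ.0  (in 4 steps)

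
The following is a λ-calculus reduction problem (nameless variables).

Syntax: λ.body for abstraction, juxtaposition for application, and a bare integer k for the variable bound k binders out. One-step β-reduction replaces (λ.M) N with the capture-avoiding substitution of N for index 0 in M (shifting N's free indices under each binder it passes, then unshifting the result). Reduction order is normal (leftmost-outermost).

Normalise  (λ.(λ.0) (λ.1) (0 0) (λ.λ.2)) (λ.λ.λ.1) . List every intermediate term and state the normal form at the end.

  start: (λ.(λ.0) (λ.1) (0 0) (λ.λ.2)) (λ.λ.λ.1)
  step 1: (λ.0) (λ.λ.λ.λ.1) ((λ.λ.λ.1) (λ.λ.λ.1)) (λ.λ.λ.λ.λ.1)
  step 2: (λ.λ.λ.λ.1) ((λ.λ.λ.1) (λ.λ.λ.1)) (λ.λ.λ.λ.λ.1)
  step 3: (λ.λ.λ.1) (λ.λ.λ.λ.λ.1)
  step 4: λ.λ.1

Answer: normal form = λ.λ.1  (in 4 steps)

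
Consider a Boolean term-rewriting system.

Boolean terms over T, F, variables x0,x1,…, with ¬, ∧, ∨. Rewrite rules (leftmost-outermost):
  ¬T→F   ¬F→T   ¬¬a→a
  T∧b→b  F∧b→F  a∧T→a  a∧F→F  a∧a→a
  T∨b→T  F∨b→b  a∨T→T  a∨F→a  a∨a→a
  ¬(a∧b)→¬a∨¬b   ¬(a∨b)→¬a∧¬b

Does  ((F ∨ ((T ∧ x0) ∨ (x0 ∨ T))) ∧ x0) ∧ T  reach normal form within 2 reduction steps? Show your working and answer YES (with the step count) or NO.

Answer: NO — after 2 steps the term is ((T ∧ x0) ∨ (x0 ∨ T)) ∧ x0, not yet normal

Derivation:
  start: ((F ∨ ((T ∧ x0) ∨ (x0 ∨ T))) ∧ x0) ∧ T
  step 1: (F ∨ ((T ∧ x0) ∨ (x0 ∨ T))) ∧ x0
  step 2: ((T ∧ x0) ∨ (x0 ∨ T)) ∧ x0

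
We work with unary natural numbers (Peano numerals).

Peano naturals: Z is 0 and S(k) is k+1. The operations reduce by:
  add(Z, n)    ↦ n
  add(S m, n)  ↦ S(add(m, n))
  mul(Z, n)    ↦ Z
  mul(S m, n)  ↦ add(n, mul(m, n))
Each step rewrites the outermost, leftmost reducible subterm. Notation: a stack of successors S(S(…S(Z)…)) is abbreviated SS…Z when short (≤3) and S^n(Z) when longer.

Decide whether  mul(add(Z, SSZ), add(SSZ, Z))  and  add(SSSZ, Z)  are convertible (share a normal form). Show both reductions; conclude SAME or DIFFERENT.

Answer: DIFFERENT — A ⇓ S^4(Z), B ⇓ SSSZ

Reduction:
Term A:
  start: mul(add(Z, SSZ), add(SSZ, Z))
  [1] mul(SSZ, add(SSZ, Z))
  [2] add(add(SSZ, Z), mul(SZ, add(SSZ, Z)))
  [3] add(S(add(SZ, Z)), mul(SZ, add(SSZ, Z)))
  [4] S(add(add(SZ, Z), mul(SZ, add(SSZ, Z))))
  [5] S(add(S(add(Z, Z)), mul(SZ, add(SSZ, Z))))
  [6] S(S(add(add(Z, Z), mul(SZ, add(SSZ, Z)))))
  [7] S(S(add(Z, mul(SZ, add(SSZ, Z)))))
  [8] S(S(mul(SZ, add(SSZ, Z))))
  [9] S(S(add(add(SSZ, Z), mul(Z, add(SSZ, Z)))))
  [10] S(S(add(S(add(SZ, Z)), mul(Z, add(SSZ, Z)))))
  [11] S(S(S(add(add(SZ, Z), mul(Z, add(SSZ, Z))))))
  [12] S(S(S(add(S(add(Z, Z)), mul(Z, add(SSZ, Z))))))
  [13] S(S(S(S(add(add(Z, Z), mul(Z, add(SSZ, Z)))))))
  [14] S(S(S(S(add(Z, mul(Z, add(SSZ, Z)))))))
  [15] S(S(S(S(mul(Z, add(SSZ, Z))))))
  [16] S^4(Z)

Term B:
  start: add(SSSZ, Z)
  [1] S(add(SSZ, Z))
  [2] S(S(add(SZ, Z)))
  [3] S(S(S(add(Z, Z))))
  [4] SSSZ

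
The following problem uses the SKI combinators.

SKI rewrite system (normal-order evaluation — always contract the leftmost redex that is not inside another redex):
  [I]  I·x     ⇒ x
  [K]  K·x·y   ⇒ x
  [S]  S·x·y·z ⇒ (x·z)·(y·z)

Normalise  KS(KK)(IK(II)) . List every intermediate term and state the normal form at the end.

  start: KS(KK)(IK(II))
  [1] S(IK(II))
  [2] S(K(II))
  [3] S(KI)

Answer: normal form = S(KI)  (in 3 steps)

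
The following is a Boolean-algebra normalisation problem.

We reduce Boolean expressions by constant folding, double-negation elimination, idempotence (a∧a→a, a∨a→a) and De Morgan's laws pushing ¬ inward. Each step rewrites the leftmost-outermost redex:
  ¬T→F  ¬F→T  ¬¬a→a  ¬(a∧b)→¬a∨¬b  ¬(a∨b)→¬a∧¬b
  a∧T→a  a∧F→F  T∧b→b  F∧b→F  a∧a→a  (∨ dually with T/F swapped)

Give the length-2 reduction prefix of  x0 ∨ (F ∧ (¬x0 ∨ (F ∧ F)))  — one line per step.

  start: x0 ∨ (F ∧ (¬x0 ∨ (F ∧ F)))
  →1  x0 ∨ F
  →2  x0

Answer: after 2 steps: x0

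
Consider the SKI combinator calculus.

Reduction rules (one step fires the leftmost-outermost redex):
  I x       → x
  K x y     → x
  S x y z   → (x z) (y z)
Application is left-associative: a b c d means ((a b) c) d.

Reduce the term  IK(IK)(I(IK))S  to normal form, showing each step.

Answer: normal form = KS  (in 3 steps)

Working:
  start: IK(IK)(I(IK))S
  [1] K(IK)(I(IK))S
  [2] IKS
  [3] KS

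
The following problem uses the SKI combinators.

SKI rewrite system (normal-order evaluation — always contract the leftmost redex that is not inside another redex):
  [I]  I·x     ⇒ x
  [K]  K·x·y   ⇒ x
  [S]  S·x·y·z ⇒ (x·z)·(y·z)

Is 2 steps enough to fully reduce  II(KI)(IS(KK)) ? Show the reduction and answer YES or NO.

  start: II(KI)(IS(KK))
  →1  I(KI)(IS(KK))
  →2  KI(IS(KK))

Answer: NO — after 2 steps the term is KI(IS(KK)), not yet normal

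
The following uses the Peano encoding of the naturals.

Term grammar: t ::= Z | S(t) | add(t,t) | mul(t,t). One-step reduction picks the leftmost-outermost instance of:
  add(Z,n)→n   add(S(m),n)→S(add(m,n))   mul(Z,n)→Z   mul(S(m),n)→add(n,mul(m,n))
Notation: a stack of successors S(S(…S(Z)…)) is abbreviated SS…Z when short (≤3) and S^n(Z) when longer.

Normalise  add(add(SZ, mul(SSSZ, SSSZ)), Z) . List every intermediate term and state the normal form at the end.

  start: add(add(SZ, mul(SSSZ, SSSZ)), Z)
  step 1: add(S(add(Z, mul(SSSZ, SSSZ))), Z)
  step 2: S(add(add(Z, mul(SSSZ, SSSZ)), Z))
  step 3: S(add(mul(SSSZ, SSSZ), Z))
  step 4: S(add(add(SSSZ, mul(SSZ, SSSZ)), Z))
  step 5: S(add(S(add(SSZ, mul(SSZ, SSSZ))), Z))
  step 6: S(S(add(add(SSZ, mul(SSZ, SSSZ)), Z)))
  step 7: S(S(add(S(add(SZ, mul(SSZ, SSSZ))), Z)))
  step 8: S(S(S(add(add(SZ, mul(SSZ, SSSZ)), Z))))
  step 9: S(S(S(add(S(add(Z, mul(SSZ, SSSZ))), Z))))
  step 10: S(S(S(S(add(add(Z, mul(SSZ, SSSZ)), Z)))))
  step 11: S(S(S(S(add(mul(SSZ, SSSZ), Z)))))
  step 12: S(S(S(S(add(add(SSSZ, mul(SZ, SSSZ)), Z)))))
  step 13: S(S(S(S(add(S(add(SSZ, mul(SZ, SSSZ))), Z)))))
  step 14: S(S(S(S(S(add(add(SSZ, mul(SZ, SSSZ)), Z))))))
  step 15: S(S(S(S(S(add(S(add(SZ, mul(SZ, SSSZ))), Z))))))
  step 16: S(S(S(S(S(S(add(add(SZ, mul(SZ, SSSZ)), Z)))))))
  step 17: S(S(S(S(S(S(add(S(add(Z, mul(SZ, SSSZ))), Z)))))))
  step 18: S(S(S(S(S(S(S(add(add(Z, mul(SZ, SSSZ)), Z))))))))
  step 19: S(S(S(S(S(S(S(add(mul(SZ, SSSZ), Z))))))))
  step 20: S(S(S(S(S(S(S(add(add(SSSZ, mul(Z, SSSZ)), Z))))))))
  step 21: S(S(S(S(S(S(S(add(S(add(SSZ, mul(Z, SSSZ))), Z))))))))
  step 22: S(S(S(S(S(S(S(S(add(add(SSZ, mul(Z, SSSZ)), Z)))))))))
  step 23: S(S(S(S(S(S(S(S(add(S(add(SZ, mul(Z, SSSZ))), Z)))))))))
  step 24: S(S(S(S(S(S(S(S(S(add(add(SZ, mul(Z, SSSZ)), Z))))))))))
  step 25: S(S(S(S(S(S(S(S(S(add(S(add(Z, mul(Z, SSSZ))), Z))))))))))
  step 26: S(S(S(S(S(S(S(S(S(S(add(add(Z, mul(Z, SSSZ)), Z)))))))))))
  step 27: S(S(S(S(S(S(S(S(S(S(add(mul(Z, SSSZ), Z)))))))))))
  step 28: S(S(S(S(S(S(S(S(S(S(add(Z, Z)))))))))))
  step 29: S^10(Z)

Answer: normal form = S^10(Z)  (in 29 steps)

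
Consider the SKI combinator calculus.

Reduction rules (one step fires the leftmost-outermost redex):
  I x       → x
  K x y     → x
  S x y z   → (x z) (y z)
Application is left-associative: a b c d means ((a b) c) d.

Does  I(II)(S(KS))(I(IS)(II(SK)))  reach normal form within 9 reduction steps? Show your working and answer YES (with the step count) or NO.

  start: I(II)(S(KS))(I(IS)(II(SK)))
  [1] II(S(KS))(I(IS)(II(SK)))
  [2] I(S(KS))(I(IS)(II(SK)))
  [3] S(KS)(I(IS)(II(SK)))
  [4] S(KS)(IS(II(SK)))
  [5] S(KS)(S(II(SK)))
  [6] S(KS)(S(I(SK)))
  [7] S(KS)(S(SK))

Answer: YES — reaches normal form S(KS)(S(SK)) in 7 ≤ 9 steps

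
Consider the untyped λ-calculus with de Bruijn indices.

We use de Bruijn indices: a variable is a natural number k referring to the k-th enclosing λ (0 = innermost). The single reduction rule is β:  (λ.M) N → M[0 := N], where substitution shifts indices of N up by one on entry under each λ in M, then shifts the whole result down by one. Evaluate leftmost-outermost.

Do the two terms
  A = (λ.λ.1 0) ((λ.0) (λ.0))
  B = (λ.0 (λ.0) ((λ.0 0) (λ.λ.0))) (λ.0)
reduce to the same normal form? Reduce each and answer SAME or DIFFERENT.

Term A:
  start: (λ.λ.1 0) ((λ.0) (λ.0))
  [1] λ.(λ.0) (λ.0) 0
  [2] λ.(λ.0) 0
  [3] λ.0

Term B:
  start: (λ.0 (λ.0) ((λ.0 0) (λ.λ.0))) (λ.0)
  [1] (λ.0) (λ.0) ((λ.0 0) (λ.λ.0))
  [2] (λ.0) ((λ.0 0) (λ.λ.0))
  [3] (λ.0 0) (λ.λ.0)
  [4] (λ.λ.0) (λ.λ.0)
  [5] λ.0

Answer: SAME — A ⇓ λ.0, B ⇓ λ.0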